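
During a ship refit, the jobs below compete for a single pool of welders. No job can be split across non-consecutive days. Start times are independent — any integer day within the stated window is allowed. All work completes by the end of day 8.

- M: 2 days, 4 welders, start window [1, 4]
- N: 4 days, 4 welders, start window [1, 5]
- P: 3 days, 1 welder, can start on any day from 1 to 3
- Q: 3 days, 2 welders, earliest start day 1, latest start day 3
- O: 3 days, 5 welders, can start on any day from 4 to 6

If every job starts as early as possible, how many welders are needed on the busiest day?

Early-start schedule: M@1, N@1, P@1, Q@1, O@4.
Load per day: day 1: 11, day 2: 11, day 3: 7, day 4: 9, day 5: 5, day 6: 5, day 7: 0, day 8: 0.
Peak is 11.

11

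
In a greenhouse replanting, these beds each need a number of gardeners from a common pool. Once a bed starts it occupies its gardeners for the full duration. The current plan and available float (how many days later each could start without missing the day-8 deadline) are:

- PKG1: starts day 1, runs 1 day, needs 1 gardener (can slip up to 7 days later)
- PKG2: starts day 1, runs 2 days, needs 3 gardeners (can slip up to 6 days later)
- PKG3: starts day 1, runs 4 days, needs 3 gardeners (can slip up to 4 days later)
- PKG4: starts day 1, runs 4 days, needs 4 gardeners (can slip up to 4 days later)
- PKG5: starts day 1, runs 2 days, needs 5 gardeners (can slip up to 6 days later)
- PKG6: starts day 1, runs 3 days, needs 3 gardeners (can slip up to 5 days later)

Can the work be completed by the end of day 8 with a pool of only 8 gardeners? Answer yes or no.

Schedule PKG1@1, PKG2@1, PKG3@1, PKG4@3, PKG5@7, PKG6@5: d1:7  d2:6  d3:7  d4:7  d5:7  d6:7  d7:8  d8:5 — peak 8 ≤ 8.

yes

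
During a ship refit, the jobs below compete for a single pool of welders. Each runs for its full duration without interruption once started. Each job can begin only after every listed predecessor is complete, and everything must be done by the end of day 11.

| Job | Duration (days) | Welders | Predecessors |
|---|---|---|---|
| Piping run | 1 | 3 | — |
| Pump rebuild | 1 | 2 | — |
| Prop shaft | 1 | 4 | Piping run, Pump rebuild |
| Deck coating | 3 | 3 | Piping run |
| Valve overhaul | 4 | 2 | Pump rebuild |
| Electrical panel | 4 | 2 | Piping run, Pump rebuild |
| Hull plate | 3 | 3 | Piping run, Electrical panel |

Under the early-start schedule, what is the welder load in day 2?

11

At early start, day 2 has: Prop shaft, Deck coating, Valve overhaul, Electrical panel.
Demand: 4 + 3 + 2 + 2 = 11.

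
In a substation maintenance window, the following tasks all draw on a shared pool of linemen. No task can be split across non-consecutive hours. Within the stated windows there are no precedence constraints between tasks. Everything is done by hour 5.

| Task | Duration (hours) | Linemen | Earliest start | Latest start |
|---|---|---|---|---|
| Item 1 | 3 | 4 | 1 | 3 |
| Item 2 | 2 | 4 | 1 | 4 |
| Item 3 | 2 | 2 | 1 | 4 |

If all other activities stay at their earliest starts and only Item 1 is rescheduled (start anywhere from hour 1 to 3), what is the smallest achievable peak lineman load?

6

Item 1@1: h1:10  h2:10  h3:4  h4:0  h5:0 → peak 10
Item 1@2: h1:6  h2:10  h3:4  h4:4  h5:0 → peak 10
Item 1@3: h1:6  h2:6  h3:4  h4:4  h5:4 → peak 6
Best is Item 1@3, peak 6.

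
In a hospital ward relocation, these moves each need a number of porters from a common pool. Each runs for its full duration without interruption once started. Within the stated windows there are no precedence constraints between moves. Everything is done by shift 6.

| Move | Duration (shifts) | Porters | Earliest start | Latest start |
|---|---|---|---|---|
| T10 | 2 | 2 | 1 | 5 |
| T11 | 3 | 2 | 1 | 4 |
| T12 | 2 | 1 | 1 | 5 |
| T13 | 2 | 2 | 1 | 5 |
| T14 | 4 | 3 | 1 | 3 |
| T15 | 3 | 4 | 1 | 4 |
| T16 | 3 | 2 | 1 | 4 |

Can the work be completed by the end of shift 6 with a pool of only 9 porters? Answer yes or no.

Schedule T10@1, T11@1, T12@3, T13@1, T14@3, T15@4, T16@1: s1:8  s2:8  s3:8  s4:8  s5:7  s6:7 — peak 8 ≤ 9.

yes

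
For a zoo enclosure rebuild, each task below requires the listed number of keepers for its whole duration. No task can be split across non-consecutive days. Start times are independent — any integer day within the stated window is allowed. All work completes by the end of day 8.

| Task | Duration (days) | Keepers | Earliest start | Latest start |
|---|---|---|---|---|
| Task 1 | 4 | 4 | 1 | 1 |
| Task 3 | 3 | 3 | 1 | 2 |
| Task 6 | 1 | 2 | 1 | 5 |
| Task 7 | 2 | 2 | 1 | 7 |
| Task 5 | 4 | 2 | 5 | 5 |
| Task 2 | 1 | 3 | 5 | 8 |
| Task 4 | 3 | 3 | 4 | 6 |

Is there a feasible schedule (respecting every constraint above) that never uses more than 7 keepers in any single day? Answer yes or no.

yes

Schedule Task 1@1, Task 3@1, Task 6@4, Task 7@5, Task 5@5, Task 2@5, Task 4@6: d1:7  d2:7  d3:7  d4:6  d5:7  d6:7  d7:5  d8:5 — peak 7 ≤ 7.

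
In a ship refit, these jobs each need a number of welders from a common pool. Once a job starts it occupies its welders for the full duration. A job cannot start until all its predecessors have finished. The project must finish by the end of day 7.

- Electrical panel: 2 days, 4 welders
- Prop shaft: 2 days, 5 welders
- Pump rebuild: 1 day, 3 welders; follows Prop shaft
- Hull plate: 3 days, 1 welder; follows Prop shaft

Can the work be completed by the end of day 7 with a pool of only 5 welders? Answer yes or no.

yes

Schedule Electrical panel@1, Prop shaft@3, Pump rebuild@5, Hull plate@5: d1:4  d2:4  d3:5  d4:5  d5:4  d6:1  d7:1 — peak 5 ≤ 5.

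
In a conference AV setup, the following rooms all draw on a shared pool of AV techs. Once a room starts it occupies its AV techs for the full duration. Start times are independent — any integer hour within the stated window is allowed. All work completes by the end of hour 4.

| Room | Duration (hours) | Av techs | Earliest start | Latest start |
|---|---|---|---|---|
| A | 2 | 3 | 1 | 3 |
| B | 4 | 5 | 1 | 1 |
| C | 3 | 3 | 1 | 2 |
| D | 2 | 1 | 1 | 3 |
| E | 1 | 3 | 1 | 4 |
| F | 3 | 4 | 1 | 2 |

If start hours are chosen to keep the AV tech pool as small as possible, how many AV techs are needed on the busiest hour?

Early-start (A@1, B@1, C@1, D@1, E@1, F@1) gives peak 19: h1:19  h2:16  h3:12  h4:5.
Shift D→3, F→2.
Schedule A@1, B@1, C@1, D@3, E@1, F@2: h1:14  h2:15  h3:13  h4:10 — peak 15.

15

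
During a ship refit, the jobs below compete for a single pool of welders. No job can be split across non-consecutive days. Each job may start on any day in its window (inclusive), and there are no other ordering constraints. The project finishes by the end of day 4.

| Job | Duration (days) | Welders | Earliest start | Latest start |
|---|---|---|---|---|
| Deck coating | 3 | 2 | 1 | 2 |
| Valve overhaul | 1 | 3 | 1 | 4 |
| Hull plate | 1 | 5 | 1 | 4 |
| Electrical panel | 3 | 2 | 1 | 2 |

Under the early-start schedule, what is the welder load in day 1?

12

At early start, day 1 has: Deck coating, Valve overhaul, Hull plate, Electrical panel.
Demand: 2 + 3 + 5 + 2 = 12.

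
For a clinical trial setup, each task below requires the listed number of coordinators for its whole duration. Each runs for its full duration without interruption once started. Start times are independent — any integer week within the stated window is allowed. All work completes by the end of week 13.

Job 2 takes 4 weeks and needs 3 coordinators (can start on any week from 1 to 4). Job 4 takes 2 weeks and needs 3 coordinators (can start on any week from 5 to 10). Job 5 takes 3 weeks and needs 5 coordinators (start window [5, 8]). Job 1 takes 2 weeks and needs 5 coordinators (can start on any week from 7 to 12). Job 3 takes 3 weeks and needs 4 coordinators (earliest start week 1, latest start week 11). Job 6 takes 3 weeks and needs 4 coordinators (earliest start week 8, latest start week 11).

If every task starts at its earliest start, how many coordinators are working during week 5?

8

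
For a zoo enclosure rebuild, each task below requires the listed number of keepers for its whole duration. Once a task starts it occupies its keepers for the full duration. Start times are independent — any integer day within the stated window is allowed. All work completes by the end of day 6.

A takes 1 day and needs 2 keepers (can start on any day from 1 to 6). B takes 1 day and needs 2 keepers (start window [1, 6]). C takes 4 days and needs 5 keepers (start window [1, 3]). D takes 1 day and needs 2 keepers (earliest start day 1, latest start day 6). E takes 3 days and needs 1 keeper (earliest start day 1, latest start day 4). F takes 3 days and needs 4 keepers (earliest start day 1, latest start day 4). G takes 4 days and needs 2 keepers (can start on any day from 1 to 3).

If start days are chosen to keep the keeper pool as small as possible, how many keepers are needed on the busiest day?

11

Early-start (A@1, B@1, C@1, D@1, E@1, F@1, G@1) gives peak 18: d1:18  d2:12  d3:12  d4:7  d5:0  d6:0.
Shift D→2, F→4, G→2.
Schedule A@1, B@1, C@1, D@2, E@1, F@4, G@2: d1:10  d2:10  d3:8  d4:11  d5:6  d6:4 — peak 11.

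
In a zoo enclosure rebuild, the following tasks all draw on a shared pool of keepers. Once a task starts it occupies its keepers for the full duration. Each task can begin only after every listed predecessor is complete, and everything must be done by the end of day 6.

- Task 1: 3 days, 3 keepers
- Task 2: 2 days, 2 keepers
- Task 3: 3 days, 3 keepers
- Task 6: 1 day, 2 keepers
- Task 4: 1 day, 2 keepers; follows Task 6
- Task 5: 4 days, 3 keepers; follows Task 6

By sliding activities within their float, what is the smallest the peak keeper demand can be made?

7

Early-start (Task 1@1, Task 2@1, Task 3@1, Task 6@1, Task 4@2, Task 5@2) gives peak 13: d1:10  d2:13  d3:9  d4:3  d5:3  d6:0.
Shift Task 3→4, Task 5→3.
Schedule Task 1@1, Task 2@1, Task 3@4, Task 6@1, Task 4@2, Task 5@3: d1:7  d2:7  d3:6  d4:6  d5:6  d6:6 — peak 7.
Total keeper-days = 38 over 6 days ⇒ peak ≥ ⌈38/6⌉ = 7, so 7 is optimal.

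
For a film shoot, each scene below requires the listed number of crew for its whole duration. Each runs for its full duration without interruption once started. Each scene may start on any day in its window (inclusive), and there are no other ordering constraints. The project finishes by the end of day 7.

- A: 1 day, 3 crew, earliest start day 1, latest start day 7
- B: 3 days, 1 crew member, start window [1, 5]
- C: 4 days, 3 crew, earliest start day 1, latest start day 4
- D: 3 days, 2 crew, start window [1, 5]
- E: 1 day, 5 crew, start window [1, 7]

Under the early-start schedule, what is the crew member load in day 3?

6

At early start, day 3 has: B, C, D.
Demand: 1 + 3 + 2 = 6.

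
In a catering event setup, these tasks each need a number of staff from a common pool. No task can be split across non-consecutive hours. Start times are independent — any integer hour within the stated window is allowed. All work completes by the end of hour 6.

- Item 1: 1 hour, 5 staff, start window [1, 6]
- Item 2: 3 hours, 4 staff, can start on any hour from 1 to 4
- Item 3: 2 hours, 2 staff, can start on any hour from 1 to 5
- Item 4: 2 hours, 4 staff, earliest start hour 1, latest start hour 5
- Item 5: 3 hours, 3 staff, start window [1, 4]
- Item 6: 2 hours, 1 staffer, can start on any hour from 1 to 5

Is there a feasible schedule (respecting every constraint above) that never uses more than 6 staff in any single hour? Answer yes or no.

no

Total staffer-hours = 40; over 6 hours the average is 40/6 > 6, so some hour must exceed 6.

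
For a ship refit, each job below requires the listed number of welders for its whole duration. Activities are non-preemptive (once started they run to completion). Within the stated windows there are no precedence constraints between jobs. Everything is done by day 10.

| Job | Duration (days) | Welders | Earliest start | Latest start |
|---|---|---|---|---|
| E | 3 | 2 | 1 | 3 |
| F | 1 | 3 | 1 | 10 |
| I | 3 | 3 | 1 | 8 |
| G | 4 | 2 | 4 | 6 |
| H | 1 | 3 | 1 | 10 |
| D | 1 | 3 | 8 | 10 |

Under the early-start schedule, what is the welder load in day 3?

5

At early start, day 3 has: E, I.
Demand: 2 + 3 = 5.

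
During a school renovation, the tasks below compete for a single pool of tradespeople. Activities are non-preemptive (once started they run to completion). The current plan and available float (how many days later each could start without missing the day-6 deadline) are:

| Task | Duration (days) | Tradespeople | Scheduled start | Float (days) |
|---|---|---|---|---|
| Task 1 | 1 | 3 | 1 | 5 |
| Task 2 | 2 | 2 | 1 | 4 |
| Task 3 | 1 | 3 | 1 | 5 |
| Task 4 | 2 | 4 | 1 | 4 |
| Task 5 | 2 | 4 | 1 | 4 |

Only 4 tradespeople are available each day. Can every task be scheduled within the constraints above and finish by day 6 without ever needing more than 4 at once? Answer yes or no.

no

Total tradesperson-days = 26; over 6 days the average is 26/6 > 4, so some day must exceed 4.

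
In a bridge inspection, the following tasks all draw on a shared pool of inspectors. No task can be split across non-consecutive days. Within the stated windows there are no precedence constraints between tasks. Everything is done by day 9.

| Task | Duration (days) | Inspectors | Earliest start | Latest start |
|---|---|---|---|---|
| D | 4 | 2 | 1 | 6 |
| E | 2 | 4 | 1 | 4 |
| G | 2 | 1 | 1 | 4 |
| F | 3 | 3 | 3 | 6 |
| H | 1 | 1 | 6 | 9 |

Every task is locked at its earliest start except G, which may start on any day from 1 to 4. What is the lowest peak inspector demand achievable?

6

G@1: d1:7  d2:7  d3:5  d4:5  d5:3  d6:1  d7:0  d8:0  d9:0 → peak 7
G@2: d1:6  d2:7  d3:6  d4:5  d5:3  d6:1  d7:0  d8:0  d9:0 → peak 7
G@3: d1:6  d2:6  d3:6  d4:6  d5:3  d6:1  d7:0  d8:0  d9:0 → peak 6
G@4: d1:6  d2:6  d3:5  d4:6  d5:4  d6:1  d7:0  d8:0  d9:0 → peak 6
Best is G@3, peak 6.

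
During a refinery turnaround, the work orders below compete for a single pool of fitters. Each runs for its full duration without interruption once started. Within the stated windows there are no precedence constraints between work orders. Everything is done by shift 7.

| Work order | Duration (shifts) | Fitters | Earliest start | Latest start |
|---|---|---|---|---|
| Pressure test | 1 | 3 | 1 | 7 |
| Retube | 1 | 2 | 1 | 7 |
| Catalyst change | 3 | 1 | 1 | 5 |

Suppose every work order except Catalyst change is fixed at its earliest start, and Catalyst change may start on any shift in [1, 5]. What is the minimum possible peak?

5

Catalyst change@1: s1:6  s2:1  s3:1  s4:0  s5:0  s6:0  s7:0 → peak 6
Catalyst change@2: s1:5  s2:1  s3:1  s4:1  s5:0  s6:0  s7:0 → peak 5
Catalyst change@3: s1:5  s2:0  s3:1  s4:1  s5:1  s6:0  s7:0 → peak 5
Catalyst change@4: s1:5  s2:0  s3:0  s4:1  s5:1  s6:1  s7:0 → peak 5
Catalyst change@5: s1:5  s2:0  s3:0  s4:0  s5:1  s6:1  s7:1 → peak 5
Best is Catalyst change@2, peak 5.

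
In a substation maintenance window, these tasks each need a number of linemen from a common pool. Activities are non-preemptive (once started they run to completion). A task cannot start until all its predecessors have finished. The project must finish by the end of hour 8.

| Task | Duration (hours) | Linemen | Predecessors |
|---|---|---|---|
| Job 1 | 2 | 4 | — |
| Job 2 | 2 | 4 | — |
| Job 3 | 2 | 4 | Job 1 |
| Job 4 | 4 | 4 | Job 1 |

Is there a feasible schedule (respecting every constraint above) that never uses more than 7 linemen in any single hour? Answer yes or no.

no

The minimum achievable peak is 8; 7 < 8, so no feasible schedule stays within the cap.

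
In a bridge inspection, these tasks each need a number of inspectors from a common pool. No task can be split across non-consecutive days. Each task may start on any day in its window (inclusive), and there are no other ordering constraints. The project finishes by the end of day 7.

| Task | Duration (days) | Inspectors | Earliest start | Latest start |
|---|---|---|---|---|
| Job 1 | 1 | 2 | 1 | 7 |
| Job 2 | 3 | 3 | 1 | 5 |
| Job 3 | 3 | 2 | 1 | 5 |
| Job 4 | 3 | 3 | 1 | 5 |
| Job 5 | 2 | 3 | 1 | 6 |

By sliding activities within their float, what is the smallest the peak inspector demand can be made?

Early-start (Job 1@1, Job 2@1, Job 3@1, Job 4@1, Job 5@1) gives peak 13: d1:13  d2:11  d3:8  d4:0  d5:0  d6:0  d7:0.
Shift Job 3→2, Job 4→4, Job 5→5.
Schedule Job 1@1, Job 2@1, Job 3@2, Job 4@4, Job 5@5: d1:5  d2:5  d3:5  d4:5  d5:6  d6:6  d7:0 — peak 6.

6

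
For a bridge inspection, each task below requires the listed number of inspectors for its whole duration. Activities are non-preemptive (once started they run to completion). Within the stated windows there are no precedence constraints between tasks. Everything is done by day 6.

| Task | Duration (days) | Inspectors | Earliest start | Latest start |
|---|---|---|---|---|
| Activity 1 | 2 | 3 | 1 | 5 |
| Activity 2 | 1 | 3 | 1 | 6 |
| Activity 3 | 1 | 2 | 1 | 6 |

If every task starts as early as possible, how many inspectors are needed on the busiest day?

Early-start schedule: Activity 1@1, Activity 2@1, Activity 3@1.
Load per day: day 1: 8, day 2: 3, day 3: 0, day 4: 0, day 5: 0, day 6: 0.
Peak is 8.

8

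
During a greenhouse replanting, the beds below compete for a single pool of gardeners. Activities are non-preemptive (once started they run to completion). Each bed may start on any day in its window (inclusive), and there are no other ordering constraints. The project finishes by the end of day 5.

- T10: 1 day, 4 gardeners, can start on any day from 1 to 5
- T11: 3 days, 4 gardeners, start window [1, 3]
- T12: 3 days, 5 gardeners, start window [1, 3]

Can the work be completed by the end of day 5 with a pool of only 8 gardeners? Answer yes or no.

no

The minimum achievable peak is 9; 8 < 9, so no feasible schedule stays within the cap.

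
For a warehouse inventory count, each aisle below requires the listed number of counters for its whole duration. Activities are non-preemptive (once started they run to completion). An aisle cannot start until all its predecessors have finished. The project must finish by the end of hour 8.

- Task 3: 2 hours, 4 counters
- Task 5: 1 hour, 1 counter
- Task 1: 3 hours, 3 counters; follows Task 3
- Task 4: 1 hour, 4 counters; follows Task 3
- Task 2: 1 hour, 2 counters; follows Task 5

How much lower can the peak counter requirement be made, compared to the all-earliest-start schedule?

3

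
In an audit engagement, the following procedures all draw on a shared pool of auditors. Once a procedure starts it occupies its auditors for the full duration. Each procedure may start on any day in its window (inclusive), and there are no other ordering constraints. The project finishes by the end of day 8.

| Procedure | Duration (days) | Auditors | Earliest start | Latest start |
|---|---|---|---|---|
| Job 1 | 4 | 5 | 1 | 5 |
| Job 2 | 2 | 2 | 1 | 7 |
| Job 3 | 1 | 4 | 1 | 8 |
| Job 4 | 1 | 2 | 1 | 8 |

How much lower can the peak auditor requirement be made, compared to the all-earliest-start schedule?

Early-start peak: d1:13  d2:7  d3:5  d4:5  d5:0  d6:0  d7:0  d8:0 ⇒ 13.
Leveled (Job 1@1, Job 2@5, Job 3@7, Job 4@5): d1:5  d2:5  d3:5  d4:5  d5:4  d6:2  d7:4  d8:0 ⇒ 5.
Reduction 13 − 5 = 8.

8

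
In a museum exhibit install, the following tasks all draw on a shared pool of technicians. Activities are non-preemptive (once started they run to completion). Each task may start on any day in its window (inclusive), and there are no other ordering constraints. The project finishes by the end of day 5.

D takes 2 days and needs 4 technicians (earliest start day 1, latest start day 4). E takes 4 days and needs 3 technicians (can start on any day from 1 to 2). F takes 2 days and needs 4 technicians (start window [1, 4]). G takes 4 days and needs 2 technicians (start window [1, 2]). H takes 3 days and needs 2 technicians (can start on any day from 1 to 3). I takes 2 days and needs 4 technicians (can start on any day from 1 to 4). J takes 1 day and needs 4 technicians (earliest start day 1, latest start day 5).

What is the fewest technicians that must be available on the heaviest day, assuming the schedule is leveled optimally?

Early-start (D@1, E@1, F@1, G@1, H@1, I@1, J@1) gives peak 23: d1:23  d2:19  d3:7  d4:5  d5:0.
Shift H→3, I→3, J→5.
Schedule D@1, E@1, F@1, G@1, H@3, I@3, J@5: d1:13  d2:13  d3:11  d4:11  d5:6 — peak 13.

13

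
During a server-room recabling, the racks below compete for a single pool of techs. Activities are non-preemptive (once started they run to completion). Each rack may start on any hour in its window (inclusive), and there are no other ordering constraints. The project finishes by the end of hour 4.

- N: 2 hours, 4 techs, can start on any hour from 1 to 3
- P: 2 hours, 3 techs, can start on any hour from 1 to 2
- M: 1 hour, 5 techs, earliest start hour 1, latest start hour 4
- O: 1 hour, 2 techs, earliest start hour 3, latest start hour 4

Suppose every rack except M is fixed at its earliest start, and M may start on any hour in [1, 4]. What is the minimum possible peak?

7

M@1: h1:12  h2:7  h3:2  h4:0 → peak 12
M@2: h1:7  h2:12  h3:2  h4:0 → peak 12
M@3: h1:7  h2:7  h3:7  h4:0 → peak 7
M@4: h1:7  h2:7  h3:2  h4:5 → peak 7
Best is M@3, peak 7.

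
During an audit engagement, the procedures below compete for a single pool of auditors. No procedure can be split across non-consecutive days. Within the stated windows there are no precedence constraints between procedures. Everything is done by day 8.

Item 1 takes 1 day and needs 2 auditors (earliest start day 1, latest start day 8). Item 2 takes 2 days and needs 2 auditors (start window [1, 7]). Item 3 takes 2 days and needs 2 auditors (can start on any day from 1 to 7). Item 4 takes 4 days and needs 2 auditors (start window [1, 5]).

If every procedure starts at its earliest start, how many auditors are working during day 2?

6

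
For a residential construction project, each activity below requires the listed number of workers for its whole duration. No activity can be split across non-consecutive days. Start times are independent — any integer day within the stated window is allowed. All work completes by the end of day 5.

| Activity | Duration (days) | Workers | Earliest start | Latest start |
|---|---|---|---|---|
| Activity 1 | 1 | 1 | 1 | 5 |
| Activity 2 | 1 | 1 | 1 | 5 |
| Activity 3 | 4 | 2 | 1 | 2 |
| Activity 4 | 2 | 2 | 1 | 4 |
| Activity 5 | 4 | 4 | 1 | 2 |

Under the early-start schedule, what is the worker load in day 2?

At early start, day 2 has: Activity 3, Activity 4, Activity 5.
Demand: 2 + 2 + 4 = 8.

8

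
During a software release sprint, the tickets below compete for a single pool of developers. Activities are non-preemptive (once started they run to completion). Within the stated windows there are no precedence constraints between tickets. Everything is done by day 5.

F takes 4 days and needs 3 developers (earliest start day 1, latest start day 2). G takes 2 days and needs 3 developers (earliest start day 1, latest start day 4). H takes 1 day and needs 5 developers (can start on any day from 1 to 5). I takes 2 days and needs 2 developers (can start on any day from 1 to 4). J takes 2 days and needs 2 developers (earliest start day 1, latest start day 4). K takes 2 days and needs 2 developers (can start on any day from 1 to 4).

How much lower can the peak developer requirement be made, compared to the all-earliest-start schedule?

9

Early-start peak: d1:17  d2:12  d3:3  d4:3  d5:0 ⇒ 17.
Leveled (F@1, G@1, H@3, I@1, J@4, K@4): d1:8  d2:8  d3:8  d4:7  d5:4 ⇒ 8.
Reduction 17 − 8 = 9.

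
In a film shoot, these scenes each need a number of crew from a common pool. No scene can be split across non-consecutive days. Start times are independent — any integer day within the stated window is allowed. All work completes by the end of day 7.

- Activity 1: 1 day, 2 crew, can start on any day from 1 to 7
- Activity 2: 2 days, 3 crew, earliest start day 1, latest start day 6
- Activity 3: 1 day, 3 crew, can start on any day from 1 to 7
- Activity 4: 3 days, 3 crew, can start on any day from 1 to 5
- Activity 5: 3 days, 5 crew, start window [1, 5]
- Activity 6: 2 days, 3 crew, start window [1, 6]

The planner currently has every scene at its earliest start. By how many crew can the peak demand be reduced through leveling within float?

12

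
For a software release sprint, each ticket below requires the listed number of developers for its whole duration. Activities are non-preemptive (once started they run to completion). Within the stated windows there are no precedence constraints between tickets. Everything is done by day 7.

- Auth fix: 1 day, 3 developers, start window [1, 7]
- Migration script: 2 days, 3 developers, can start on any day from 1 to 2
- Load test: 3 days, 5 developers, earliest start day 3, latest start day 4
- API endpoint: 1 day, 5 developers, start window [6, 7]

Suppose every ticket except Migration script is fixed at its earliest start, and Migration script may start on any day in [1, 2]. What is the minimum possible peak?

Migration script@1: d1:6  d2:3  d3:5  d4:5  d5:5  d6:5  d7:0 → peak 6
Migration script@2: d1:3  d2:3  d3:8  d4:5  d5:5  d6:5  d7:0 → peak 8
Best is Migration script@1, peak 6.

6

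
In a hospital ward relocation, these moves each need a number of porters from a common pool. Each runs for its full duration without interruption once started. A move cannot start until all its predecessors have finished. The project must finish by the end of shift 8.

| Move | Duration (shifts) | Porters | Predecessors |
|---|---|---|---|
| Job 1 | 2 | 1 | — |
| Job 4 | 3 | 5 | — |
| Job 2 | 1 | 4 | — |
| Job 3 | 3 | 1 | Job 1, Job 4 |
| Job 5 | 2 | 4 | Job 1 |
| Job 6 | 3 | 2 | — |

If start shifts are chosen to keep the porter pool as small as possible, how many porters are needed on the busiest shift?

6

Early-start (Job 1@1, Job 4@1, Job 2@1, Job 3@4, Job 5@3, Job 6@1) gives peak 12: s1:12  s2:8  s3:11  s4:5  s5:1  s6:1  s7:0  s8:0.
Shift Job 2→4, Job 5→7, Job 6→5.
Schedule Job 1@1, Job 4@1, Job 2@4, Job 3@4, Job 5@7, Job 6@5: s1:6  s2:6  s3:5  s4:5  s5:3  s6:3  s7:6  s8:4 — peak 6.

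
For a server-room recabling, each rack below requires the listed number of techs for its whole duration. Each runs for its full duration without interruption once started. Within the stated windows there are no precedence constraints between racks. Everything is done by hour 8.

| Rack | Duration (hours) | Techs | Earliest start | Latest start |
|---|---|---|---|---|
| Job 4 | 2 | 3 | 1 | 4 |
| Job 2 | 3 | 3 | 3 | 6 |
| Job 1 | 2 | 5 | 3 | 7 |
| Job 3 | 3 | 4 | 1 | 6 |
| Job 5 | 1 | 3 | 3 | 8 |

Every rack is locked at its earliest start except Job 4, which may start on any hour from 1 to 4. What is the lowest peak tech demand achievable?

15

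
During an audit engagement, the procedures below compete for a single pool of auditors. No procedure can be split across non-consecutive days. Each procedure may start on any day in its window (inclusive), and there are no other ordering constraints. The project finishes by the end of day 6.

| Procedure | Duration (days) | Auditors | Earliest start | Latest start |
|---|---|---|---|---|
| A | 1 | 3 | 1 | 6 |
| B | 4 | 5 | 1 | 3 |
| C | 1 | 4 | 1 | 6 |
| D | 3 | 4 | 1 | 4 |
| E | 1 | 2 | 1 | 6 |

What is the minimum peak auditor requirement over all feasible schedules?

9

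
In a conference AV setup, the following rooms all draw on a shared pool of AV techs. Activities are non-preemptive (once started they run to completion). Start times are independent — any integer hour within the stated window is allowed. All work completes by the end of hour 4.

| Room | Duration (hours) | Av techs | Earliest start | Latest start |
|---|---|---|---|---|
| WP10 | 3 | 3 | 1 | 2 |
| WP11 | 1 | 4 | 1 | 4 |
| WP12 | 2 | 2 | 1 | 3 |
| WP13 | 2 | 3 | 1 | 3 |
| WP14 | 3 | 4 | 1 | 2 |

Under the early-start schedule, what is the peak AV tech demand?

16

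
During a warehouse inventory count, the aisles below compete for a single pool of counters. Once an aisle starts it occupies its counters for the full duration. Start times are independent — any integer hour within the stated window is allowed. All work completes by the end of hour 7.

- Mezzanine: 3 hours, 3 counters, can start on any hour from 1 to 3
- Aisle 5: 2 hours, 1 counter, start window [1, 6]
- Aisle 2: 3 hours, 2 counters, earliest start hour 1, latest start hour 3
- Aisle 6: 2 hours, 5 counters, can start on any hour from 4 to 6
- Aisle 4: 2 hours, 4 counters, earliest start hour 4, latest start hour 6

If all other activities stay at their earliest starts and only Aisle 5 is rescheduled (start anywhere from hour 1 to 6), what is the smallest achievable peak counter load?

Aisle 5@1: h1:6  h2:6  h3:5  h4:9  h5:9  h6:0  h7:0 → peak 9
Aisle 5@2: h1:5  h2:6  h3:6  h4:9  h5:9  h6:0  h7:0 → peak 9
Aisle 5@3: h1:5  h2:5  h3:6  h4:10  h5:9  h6:0  h7:0 → peak 10
Aisle 5@4: h1:5  h2:5  h3:5  h4:10  h5:10  h6:0  h7:0 → peak 10
Aisle 5@5: h1:5  h2:5  h3:5  h4:9  h5:10  h6:1  h7:0 → peak 10
Aisle 5@6: h1:5  h2:5  h3:5  h4:9  h5:9  h6:1  h7:1 → peak 9
Best is Aisle 5@1, peak 9.

9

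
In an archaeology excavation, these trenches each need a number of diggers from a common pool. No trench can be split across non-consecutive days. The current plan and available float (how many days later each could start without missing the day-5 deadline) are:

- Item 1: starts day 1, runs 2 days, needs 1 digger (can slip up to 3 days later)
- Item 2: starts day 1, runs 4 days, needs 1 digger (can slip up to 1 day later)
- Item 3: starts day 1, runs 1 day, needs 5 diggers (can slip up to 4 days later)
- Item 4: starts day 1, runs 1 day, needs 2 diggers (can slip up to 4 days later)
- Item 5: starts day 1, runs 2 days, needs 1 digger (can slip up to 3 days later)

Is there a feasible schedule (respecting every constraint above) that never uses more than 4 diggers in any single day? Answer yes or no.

The minimum achievable peak is 5; 4 < 5, so no feasible schedule stays within the cap.

no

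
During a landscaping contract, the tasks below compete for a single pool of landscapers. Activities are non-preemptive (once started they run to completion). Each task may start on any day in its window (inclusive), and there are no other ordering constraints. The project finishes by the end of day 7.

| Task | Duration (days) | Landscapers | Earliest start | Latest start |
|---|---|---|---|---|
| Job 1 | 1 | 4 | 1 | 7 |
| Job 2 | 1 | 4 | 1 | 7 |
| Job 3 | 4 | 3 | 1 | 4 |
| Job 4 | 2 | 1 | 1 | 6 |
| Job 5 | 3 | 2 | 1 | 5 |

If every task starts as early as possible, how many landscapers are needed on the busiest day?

14

Early-start schedule: Job 1@1, Job 2@1, Job 3@1, Job 4@1, Job 5@1.
Load per day: day 1: 14, day 2: 6, day 3: 5, day 4: 3, day 5: 0, day 6: 0, day 7: 0.
Peak is 14.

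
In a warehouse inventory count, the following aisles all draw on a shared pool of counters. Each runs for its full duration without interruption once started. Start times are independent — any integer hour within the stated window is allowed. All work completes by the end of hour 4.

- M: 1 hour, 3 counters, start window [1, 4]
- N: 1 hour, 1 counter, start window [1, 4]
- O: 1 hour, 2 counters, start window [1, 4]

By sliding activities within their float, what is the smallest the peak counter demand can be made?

3

Early-start (M@1, N@1, O@1) gives peak 6: h1:6  h2:0  h3:0  h4:0.
Shift N→2, O→2.
Schedule M@1, N@2, O@2: h1:3  h2:3  h3:0  h4:0 — peak 3.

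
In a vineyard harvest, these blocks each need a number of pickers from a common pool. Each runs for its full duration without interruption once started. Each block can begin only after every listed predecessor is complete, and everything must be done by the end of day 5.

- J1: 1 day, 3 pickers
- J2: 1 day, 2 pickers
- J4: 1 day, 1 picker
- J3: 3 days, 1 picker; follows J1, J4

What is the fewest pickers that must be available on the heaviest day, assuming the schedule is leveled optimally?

3

Early-start (J1@1, J2@1, J4@1, J3@2) gives peak 6: d1:6  d2:1  d3:1  d4:1  d5:0.
Shift J2→2, J4→2, J3→3.
Schedule J1@1, J2@2, J4@2, J3@3: d1:3  d2:3  d3:1  d4:1  d5:1 — peak 3.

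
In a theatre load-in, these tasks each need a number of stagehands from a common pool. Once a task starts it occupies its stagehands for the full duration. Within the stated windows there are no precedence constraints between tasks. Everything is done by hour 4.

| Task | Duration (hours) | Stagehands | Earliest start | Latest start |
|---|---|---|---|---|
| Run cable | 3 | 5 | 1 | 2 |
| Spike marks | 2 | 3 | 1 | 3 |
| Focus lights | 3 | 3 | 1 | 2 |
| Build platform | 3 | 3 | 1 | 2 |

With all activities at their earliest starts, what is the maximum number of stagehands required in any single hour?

14

Early-start schedule: Run cable@1, Spike marks@1, Focus lights@1, Build platform@1.
Load per hour: hour 1: 14, hour 2: 14, hour 3: 11, hour 4: 0.
Peak is 14.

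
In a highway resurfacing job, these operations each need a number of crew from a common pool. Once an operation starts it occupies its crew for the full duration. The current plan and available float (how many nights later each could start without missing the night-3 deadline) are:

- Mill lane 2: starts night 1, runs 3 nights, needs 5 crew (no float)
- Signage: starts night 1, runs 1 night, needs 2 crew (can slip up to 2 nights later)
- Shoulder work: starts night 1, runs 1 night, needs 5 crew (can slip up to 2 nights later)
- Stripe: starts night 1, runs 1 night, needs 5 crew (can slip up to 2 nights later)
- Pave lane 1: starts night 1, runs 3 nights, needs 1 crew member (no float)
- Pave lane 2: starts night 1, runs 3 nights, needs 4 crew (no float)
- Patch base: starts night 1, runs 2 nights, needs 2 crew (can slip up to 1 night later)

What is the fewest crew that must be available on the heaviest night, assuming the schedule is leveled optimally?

Early-start (Mill lane 2@1, Signage@1, Shoulder work@1, Stripe@1, Pave lane 1@1, Pave lane 2@1, Patch base@1) gives peak 24: n1:24  n2:12  n3:10.
Shift Stripe→2, Patch base→2.
Schedule Mill lane 2@1, Signage@1, Shoulder work@1, Stripe@2, Pave lane 1@1, Pave lane 2@1, Patch base@2: n1:17  n2:17  n3:12 — peak 17.

17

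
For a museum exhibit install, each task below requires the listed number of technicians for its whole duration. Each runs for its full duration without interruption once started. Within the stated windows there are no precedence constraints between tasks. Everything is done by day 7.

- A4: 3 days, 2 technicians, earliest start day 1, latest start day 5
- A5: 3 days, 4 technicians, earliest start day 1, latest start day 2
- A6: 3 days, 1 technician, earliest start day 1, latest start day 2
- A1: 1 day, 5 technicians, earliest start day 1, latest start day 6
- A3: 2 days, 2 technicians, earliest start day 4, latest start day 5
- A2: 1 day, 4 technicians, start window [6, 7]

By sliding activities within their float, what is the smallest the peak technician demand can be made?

Early-start (A4@1, A5@1, A6@1, A1@1, A3@4, A2@6) gives peak 12: d1:12  d2:7  d3:7  d4:2  d5:2  d6:4  d7:0.
Shift A4→4, A5→2, A3→5, A2→7.
Schedule A4@4, A5@2, A6@1, A1@1, A3@5, A2@7: d1:6  d2:5  d3:5  d4:6  d5:4  d6:4  d7:4 — peak 6.

6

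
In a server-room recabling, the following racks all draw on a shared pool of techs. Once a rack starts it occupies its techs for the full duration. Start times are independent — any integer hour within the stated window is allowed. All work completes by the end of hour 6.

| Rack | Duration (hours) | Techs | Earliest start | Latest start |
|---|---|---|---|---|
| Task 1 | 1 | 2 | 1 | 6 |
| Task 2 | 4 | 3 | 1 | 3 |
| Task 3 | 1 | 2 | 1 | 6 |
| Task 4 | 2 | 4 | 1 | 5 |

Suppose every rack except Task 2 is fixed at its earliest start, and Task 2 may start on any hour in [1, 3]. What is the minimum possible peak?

8

Task 2@1: h1:11  h2:7  h3:3  h4:3  h5:0  h6:0 → peak 11
Task 2@2: h1:8  h2:7  h3:3  h4:3  h5:3  h6:0 → peak 8
Task 2@3: h1:8  h2:4  h3:3  h4:3  h5:3  h6:3 → peak 8
Best is Task 2@2, peak 8.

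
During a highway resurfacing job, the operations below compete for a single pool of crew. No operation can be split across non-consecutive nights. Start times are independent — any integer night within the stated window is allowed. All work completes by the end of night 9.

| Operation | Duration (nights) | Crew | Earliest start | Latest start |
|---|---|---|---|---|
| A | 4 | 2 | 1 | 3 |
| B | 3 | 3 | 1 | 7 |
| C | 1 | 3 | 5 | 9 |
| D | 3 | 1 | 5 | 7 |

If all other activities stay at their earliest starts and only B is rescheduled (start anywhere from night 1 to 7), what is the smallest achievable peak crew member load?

4

B@1: n1:5  n2:5  n3:5  n4:2  n5:4  n6:1  n7:1  n8:0  n9:0 → peak 5
B@2: n1:2  n2:5  n3:5  n4:5  n5:4  n6:1  n7:1  n8:0  n9:0 → peak 5
B@3: n1:2  n2:2  n3:5  n4:5  n5:7  n6:1  n7:1  n8:0  n9:0 → peak 7
B@4: n1:2  n2:2  n3:2  n4:5  n5:7  n6:4  n7:1  n8:0  n9:0 → peak 7
B@5: n1:2  n2:2  n3:2  n4:2  n5:7  n6:4  n7:4  n8:0  n9:0 → peak 7
B@6: n1:2  n2:2  n3:2  n4:2  n5:4  n6:4  n7:4  n8:3  n9:0 → peak 4
B@7: n1:2  n2:2  n3:2  n4:2  n5:4  n6:1  n7:4  n8:3  n9:3 → peak 4
Best is B@6, peak 4.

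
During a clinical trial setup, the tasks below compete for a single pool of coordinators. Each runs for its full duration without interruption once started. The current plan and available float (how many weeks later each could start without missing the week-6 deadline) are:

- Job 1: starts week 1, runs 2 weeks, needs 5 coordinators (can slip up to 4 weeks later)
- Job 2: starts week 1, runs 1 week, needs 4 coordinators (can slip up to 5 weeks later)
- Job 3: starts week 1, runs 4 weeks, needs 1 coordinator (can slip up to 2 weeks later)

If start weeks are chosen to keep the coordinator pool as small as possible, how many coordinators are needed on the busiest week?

5

Early-start (Job 1@1, Job 2@1, Job 3@1) gives peak 10: w1:10  w2:6  w3:1  w4:1  w5:0  w6:0.
Shift Job 2→3, Job 3→3.
Schedule Job 1@1, Job 2@3, Job 3@3: w1:5  w2:5  w3:5  w4:1  w5:1  w6:1 — peak 5.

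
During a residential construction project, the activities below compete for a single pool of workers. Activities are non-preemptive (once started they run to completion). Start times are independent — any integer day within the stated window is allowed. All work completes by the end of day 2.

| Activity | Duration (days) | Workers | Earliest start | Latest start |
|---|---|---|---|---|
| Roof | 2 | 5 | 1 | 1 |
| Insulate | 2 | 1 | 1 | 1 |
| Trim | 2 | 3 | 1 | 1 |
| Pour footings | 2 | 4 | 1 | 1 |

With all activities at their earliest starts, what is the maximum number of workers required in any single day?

Early-start schedule: Roof@1, Insulate@1, Trim@1, Pour footings@1.
Load per day: day 1: 13, day 2: 13.
Peak is 13.

13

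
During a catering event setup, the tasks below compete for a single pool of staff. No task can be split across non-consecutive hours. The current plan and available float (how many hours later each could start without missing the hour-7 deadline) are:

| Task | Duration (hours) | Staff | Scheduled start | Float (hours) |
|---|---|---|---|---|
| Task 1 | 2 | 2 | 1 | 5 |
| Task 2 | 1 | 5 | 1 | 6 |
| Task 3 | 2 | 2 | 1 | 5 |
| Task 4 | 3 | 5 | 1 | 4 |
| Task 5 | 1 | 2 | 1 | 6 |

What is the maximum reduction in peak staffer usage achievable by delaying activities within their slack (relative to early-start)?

11

Early-start peak: h1:16  h2:9  h3:5  h4:0  h5:0  h6:0  h7:0 ⇒ 16.
Leveled (Task 1@1, Task 2@3, Task 3@1, Task 4@4, Task 5@7): h1:4  h2:4  h3:5  h4:5  h5:5  h6:5  h7:2 ⇒ 5.
Reduction 16 − 5 = 11.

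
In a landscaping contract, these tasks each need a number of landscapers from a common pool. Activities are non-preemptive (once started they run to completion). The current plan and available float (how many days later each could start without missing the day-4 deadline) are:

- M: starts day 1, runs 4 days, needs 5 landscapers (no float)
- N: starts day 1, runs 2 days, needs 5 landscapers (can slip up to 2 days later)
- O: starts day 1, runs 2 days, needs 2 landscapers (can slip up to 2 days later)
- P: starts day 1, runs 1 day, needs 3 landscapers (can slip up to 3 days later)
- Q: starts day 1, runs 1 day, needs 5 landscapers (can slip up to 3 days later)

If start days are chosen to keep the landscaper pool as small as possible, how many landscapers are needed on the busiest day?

12

Early-start (M@1, N@1, O@1, P@1, Q@1) gives peak 20: d1:20  d2:12  d3:5  d4:5.
Shift P→3, Q→4.
Schedule M@1, N@1, O@1, P@3, Q@4: d1:12  d2:12  d3:8  d4:10 — peak 12.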